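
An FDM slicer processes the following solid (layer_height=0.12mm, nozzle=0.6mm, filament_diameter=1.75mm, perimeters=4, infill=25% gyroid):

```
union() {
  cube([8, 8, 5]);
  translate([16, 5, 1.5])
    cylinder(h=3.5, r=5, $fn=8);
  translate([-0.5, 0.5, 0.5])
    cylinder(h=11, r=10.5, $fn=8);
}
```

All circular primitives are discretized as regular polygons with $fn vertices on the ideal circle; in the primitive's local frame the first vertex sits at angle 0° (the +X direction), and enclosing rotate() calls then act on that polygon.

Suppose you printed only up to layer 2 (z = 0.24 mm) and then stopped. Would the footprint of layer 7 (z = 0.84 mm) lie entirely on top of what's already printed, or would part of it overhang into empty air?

Compare the two slices. At z = 0.24: the cube is present — its section is the full 8×8 rectangle (area 64.00 mm²); the cylinder at (16, 5) does not reach this height (z outside [1.5, 5]); the cylinder at (-0.5, 0.5) does not reach this height (z outside [0.5, 11.5]); Taking the union: only the 8×8 cube is present, so the union is just that shape — area = 64.00 mm². At z = 0.84: the cube (footprint 8×8) is included at this height (area 64.00 mm²); the cylinder at (16, 5) is absent (z outside [1.5, 5]); the cylinder at (-0.5, 0.5): section is a regular 8-gon, circumradius r=10.5 (area = (8/2)·10.500²·sin(360°/8) = 311.83 mm²); Taking the union: the regions partially overlap — summed areas 375.83 mm² minus the doubly-counted overlap 62.52 mm² gives 313.32 mm² — area = 313.32 mm². Checking containment: at z = 0.84 the cross-section extends beyond the z = 0.24 cross-section by about 249.32 mm².

part overhangs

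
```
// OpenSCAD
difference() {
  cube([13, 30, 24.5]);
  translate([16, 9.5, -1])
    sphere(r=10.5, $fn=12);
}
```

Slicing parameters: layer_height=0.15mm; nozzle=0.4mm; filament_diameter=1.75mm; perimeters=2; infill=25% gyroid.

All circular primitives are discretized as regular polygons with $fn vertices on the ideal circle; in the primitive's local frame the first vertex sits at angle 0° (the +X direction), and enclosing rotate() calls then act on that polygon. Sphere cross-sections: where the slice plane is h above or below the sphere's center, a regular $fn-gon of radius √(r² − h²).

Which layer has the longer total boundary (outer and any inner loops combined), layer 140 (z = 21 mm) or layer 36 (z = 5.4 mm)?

Layer 140 (z = 21): the cube is present — its section is the full 13×30 rectangle (perimeter 86.00 mm); the sphere at (16, 9.5) is absent (|z−center|=22.000 > r=10.5); Subtracting the remaining from the first: none of the subtracted shapes is present at this height, so the 13×30 cube is unchanged — boundary = 86.00 mm. So its perimeter = 86.00 mm. Layer 36 (z = 5.4): the cube (footprint 13×30) is included at this height (perimeter 86.00 mm); the r=10.5 sphere at (16, 9.5) contributes a regular 12-gon of circumradius √(10.5²−6.4²) = 8.324 (perimeter = 2·12·8.324·sin(180°/12) = 51.71 mm); Subtracting the remaining from the first: starting from the 13×30 cube, the r=10.5 sphere at (16, 9.5) partially overlaps it — only the 56.40 mm² overlap (of its 207.87 mm²) is removed, clipping the outline — boundary = 90.60 mm. So its perimeter = 90.60 mm. Layer 36 is larger (90.60 vs 86.00 mm).

layer 36 (z = 5.4 mm)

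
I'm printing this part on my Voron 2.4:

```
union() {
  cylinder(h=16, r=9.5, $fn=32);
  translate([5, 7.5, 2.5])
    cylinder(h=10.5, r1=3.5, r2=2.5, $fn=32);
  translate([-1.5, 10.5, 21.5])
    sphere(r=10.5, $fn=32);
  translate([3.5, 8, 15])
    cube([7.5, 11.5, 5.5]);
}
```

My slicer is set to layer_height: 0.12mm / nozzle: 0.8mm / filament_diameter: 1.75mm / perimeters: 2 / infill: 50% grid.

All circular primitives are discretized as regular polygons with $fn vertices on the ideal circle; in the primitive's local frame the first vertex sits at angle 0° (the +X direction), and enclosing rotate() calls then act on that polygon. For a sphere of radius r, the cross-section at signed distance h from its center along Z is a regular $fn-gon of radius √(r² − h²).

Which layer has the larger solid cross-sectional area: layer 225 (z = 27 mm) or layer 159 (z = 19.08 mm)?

layer 159 (z = 19.08 mm)

Layer 225 (z = 27): the cylinder does not reach this height (z outside [0, 16]); the cone at (5, 7.5) is not intersected at this z (z outside [2.5, 13]); the r=10.5 sphere at (-1.5, 10.5) contributes a regular 32-gon of circumradius √(10.5²−5.5²) = 8.944 (area = (32/2)·8.944²·sin(360°/32) = 249.72 mm²); the cube at (3.5, 8) does not reach this height (z outside [15, 20.5]); Taking the union: only the r=10.5 sphere at (-1.5, 10.5) is present, so the union is just that shape — area = 249.72 mm². So its area = 249.72 mm². Layer 159 (z = 19.08): the cylinder is not intersected at this z (z outside [0, 16]); the cone at (5, 7.5) is not intersected at this z (z outside [2.5, 13]); the r=10.5 sphere at (-1.5, 10.5) slices to a regular 32-gon of circumradius 10.217 (√(r²−h²) with h=2.42 from center) (area = (32/2)·10.217²·sin(360°/32) = 325.86 mm²); the 7.5×11.5 cube at (3.5, 8) contributes its full rectangle (area 86.25 mm²); Merging all regions: the regions partially overlap — summed areas 412.11 mm² minus the doubly-counted overlap 45.38 mm² gives 366.73 mm² — area = 366.73 mm². So its area = 366.73 mm². Layer 159 is larger (366.73 vs 249.72 mm²).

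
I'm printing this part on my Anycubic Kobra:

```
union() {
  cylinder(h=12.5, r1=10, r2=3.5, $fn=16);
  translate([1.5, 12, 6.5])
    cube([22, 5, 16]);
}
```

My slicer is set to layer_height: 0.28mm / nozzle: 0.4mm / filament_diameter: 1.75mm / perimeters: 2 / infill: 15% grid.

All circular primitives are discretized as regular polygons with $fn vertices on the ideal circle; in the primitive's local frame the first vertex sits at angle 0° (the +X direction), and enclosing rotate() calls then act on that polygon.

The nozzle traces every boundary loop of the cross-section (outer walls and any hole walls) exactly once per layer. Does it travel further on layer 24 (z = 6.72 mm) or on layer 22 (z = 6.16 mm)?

Layer 24 (z = 6.72): the cone: at t=0.538 of its height the radius interpolates to r₁+(r₂−r₁)t = 6.506, giving a regular 16-gon of that circumradius (perimeter = 2·16·6.506·sin(180°/16) = 40.61 mm); the cube at (1.5, 12) (footprint 22×5) is included at this height (perimeter 54.00 mm); Taking the union: the 2 present regions are separate (no shared area or edge), so areas and boundary lengths simply add and each stays a separate island — boundary = 94.61 mm. So its perimeter = 94.61 mm. Layer 22 (z = 6.16): the cone contributes a regular 16-gon of circumradius 6.797 (interpolated between r1=10 and r2=3.5 at t=0.493) (perimeter = 2·16·6.797·sin(180°/16) = 42.43 mm); the cube at (1.5, 12) is absent (z outside [6.5, 22.5]); Merging all regions: only the cone is present, so the union is just that shape — boundary = 42.43 mm. So its perimeter = 42.43 mm. Layer 24 is larger (94.61 vs 42.43 mm).

layer 24 (z = 6.72 mm)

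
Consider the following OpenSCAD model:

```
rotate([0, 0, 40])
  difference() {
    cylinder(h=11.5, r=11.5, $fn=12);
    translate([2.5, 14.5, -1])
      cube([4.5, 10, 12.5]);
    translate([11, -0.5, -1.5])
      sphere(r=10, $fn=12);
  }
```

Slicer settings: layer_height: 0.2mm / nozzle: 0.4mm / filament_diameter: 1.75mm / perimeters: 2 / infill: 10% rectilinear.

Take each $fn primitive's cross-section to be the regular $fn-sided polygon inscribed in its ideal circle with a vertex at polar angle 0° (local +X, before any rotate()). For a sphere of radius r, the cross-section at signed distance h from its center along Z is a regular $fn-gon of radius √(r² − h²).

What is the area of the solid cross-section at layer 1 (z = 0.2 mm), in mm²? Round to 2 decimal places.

274.19 mm²

At z = 0.2 mm: the r=11.5 cylinder gives a regular 12-gon of circumradius 11.5 (constant along its height) (area = (12/2)·11.500²·sin(360°/12) = 396.75 mm²); the cube at (2.5, 14.5) (footprint 4.5×10) is included at this height (area 45.00 mm²); the sphere at (11, -0.5): section is a regular 12-gon, circumradius = √(r²−h²) = √(10²−1.7²) = 9.854 (area = (12/2)·9.854²·sin(360°/12) = 291.33 mm²); Subtracting the remaining from the first: starting from the r=11.5 cylinder (396.75 mm²), the 4.5×10 cube at (2.5, 14.5) misses the remaining region (no effect); the r=10 sphere at (11, -0.5) partially overlaps it — only the 122.56 mm² overlap (of its 291.33 mm²) is removed, clipping the outline — area = 274.19 mm²; (rotated 40° about Z; rotation is an isometry so areas/perimeters/island counts are preserved). Overall, the cross-section is a single solid region. Net area = 274.19 mm².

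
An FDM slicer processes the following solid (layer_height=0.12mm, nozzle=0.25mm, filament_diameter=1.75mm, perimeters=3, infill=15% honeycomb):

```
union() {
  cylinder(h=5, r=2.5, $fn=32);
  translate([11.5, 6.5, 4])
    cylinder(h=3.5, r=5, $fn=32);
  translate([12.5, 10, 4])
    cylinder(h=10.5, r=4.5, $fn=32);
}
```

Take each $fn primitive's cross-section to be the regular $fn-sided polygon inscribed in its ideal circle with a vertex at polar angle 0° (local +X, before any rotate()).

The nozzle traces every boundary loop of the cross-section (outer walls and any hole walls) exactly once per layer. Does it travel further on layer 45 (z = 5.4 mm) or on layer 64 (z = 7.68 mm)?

Layer 45 (z = 5.4): the cylinder does not reach this height (z outside [0, 5]); the r=5 cylinder at (11.5, 6.5) contributes a regular 32-gon of circumradius 5 (perimeter = 2·32·5.000·sin(180°/32) = 31.37 mm); the r=4.5 cylinder at (12.5, 10) contributes a regular 32-gon of circumradius 4.5 (perimeter = 2·32·4.500·sin(180°/32) = 28.23 mm); Merging all regions: the regions partially overlap (shared area 36.67 mm²), so the edge portions inside another operand are dropped and the merged outline is re-measured after clipping — boundary = 37.34 mm. So its perimeter = 37.34 mm. Layer 64 (z = 7.68): the cylinder does not reach this height (z outside [0, 5]); the cylinder at (11.5, 6.5) is absent (z outside [4, 7.5]); the cylinder at (12.5, 10): section is a regular 32-gon, circumradius r=4.5 (perimeter = 2·32·4.500·sin(180°/32) = 28.23 mm); Merging all regions: only the r=4.5 cylinder at (12.5, 10) is present, so the union is just that shape — boundary = 28.23 mm. So its perimeter = 28.23 mm. Layer 45 is larger (37.34 vs 28.23 mm).

layer 45 (z = 5.4 mm)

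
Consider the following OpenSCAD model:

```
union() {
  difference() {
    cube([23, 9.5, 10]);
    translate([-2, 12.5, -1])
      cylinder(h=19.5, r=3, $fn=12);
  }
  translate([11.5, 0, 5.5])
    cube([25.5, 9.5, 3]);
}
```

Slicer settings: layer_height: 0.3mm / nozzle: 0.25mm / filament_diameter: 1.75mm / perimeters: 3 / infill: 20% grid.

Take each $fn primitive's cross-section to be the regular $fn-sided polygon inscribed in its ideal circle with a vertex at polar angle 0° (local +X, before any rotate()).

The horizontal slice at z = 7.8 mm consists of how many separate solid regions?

1

At z = 7.8 mm: the cube is present — its section is the full 23×9.5 rectangle; the r=3 cylinder at (-2, 12.5) gives a regular 12-gon of circumradius 3 (constant along its height); After the difference (first − rest): starting from the 23×9.5 cube, the r=3 cylinder at (-2, 12.5) misses the remaining region (no effect) — 1 connected region; the cube at (11.5, 0) is present — its section is the full 25.5×9.5 rectangle; Combining (union): the regions partially overlap (shared area 109.25 mm²), so overlapping operands fuse into one piece — 1 connected region. The result has 1 disconnected region.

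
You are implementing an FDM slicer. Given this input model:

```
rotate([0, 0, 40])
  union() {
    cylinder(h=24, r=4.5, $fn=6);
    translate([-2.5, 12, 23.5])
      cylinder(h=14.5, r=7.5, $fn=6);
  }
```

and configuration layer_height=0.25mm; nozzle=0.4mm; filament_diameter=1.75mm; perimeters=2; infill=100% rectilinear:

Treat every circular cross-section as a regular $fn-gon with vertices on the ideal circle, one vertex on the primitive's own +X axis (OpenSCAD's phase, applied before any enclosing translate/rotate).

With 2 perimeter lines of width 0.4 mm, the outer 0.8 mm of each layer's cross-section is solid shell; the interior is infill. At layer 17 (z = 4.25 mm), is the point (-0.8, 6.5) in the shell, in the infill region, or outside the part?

At z = 4.25 mm: the cylinder: section is a regular 6-gon, circumradius r=4.5; the cylinder at (-2.5, 12) is absent (z outside [23.5, 38]); Taking the union: only the r=4.5 cylinder is present, so the union is just that shape — 1 connected region; (rotated 40° about Z; rotation is an isometry so areas/perimeters/island counts are preserved). Overall, the cross-section is a single solid region. Undo the 40° rotation: the query point maps to (3.565, 5.494) in the un-rotated model frame. The nearest boundary edge runs (4.50, 0.00)→(2.25, 3.90); distance from the point to it = 2.07 mm. The point is not inside any of the regions above, so it lies outside the cross-section (2.07 mm from the nearest boundary).

outside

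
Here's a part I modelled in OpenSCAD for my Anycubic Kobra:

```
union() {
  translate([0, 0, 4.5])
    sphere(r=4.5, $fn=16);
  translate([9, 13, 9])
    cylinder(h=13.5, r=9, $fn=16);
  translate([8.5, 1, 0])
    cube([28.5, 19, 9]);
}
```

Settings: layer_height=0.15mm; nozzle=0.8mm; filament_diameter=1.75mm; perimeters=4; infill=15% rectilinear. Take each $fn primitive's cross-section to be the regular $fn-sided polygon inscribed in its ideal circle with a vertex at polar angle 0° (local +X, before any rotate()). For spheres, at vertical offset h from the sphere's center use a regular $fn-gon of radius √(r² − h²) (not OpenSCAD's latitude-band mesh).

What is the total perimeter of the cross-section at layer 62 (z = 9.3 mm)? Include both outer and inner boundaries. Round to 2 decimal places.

56.19 mm

At z = 9.3 mm: the sphere does not reach this height (|z−center|=4.800 > r=4.5); the r=9 cylinder at (9, 13) gives a regular 16-gon of circumradius 9 (constant along its height) (perimeter = 2·16·9.000·sin(180°/16) = 56.19 mm); the cube at (8.5, 1) does not reach this height (z outside [0, 9]); Merging all regions: only the r=9 cylinder at (9, 13) is present, so the union is just that shape — boundary = 56.19 mm. Overall, the cross-section is a single solid region. Total boundary length (outer) = 56.19 mm.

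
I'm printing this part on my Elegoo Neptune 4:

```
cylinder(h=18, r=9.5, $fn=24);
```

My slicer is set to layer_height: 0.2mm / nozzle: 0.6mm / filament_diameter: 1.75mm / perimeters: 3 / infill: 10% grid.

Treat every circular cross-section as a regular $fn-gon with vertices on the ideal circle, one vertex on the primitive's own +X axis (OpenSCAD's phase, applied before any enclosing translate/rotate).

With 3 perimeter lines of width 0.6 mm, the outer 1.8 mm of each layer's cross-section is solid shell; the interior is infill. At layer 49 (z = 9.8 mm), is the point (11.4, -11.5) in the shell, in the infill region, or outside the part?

At z = 9.8 mm: the r=9.5 cylinder gives a regular 24-gon of circumradius 9.5 (constant along its height). Overall, the cross-section is a single solid region. The nearest boundary edge runs (4.75, -8.23)→(6.72, -6.72); distance from the point to it = 6.69 mm. The point is not inside any of the regions above, so it lies outside the cross-section (6.69 mm from the nearest boundary).

outside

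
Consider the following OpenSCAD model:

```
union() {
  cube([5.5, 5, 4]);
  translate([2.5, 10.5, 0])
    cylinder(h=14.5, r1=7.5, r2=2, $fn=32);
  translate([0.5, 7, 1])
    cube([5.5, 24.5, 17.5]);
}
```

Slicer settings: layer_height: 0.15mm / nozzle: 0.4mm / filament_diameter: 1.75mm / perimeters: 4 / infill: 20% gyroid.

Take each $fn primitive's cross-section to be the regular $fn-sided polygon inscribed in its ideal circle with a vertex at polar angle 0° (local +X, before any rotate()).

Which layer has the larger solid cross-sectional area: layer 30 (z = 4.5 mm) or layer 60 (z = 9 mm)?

layer 30 (z = 4.5 mm)

Layer 30 (z = 4.5): the cube is not intersected at this z (z outside [0, 4]); the cone at (2.5, 10.5) contributes a regular 32-gon of circumradius 5.793 (interpolated between r1=7.5 and r2=2 at t=0.310) (area = (32/2)·5.793²·sin(360°/32) = 104.76 mm²); the cube at (0.5, 7) (footprint 5.5×24.5) is included at this height (area 134.75 mm²); Combining (union): the regions partially overlap — summed areas 239.51 mm² minus the doubly-counted overlap 49.46 mm² gives 190.05 mm² — area = 190.05 mm². So its area = 190.05 mm². Layer 60 (z = 9): the cube is not intersected at this z (z outside [0, 4]); the cone at (2.5, 10.5) (r1=7.5→r2=2) has section circumradius 4.086 here — a regular 32-gon (area = (32/2)·4.086²·sin(360°/32) = 52.12 mm²); the cube at (0.5, 7) (footprint 5.5×24.5) is included at this height (area 134.75 mm²); Taking the union: the regions partially overlap — summed areas 186.87 mm² minus the doubly-counted overlap 38.44 mm² gives 148.42 mm² — area = 148.42 mm². So its area = 148.42 mm². Layer 30 is larger (190.05 vs 148.42 mm²).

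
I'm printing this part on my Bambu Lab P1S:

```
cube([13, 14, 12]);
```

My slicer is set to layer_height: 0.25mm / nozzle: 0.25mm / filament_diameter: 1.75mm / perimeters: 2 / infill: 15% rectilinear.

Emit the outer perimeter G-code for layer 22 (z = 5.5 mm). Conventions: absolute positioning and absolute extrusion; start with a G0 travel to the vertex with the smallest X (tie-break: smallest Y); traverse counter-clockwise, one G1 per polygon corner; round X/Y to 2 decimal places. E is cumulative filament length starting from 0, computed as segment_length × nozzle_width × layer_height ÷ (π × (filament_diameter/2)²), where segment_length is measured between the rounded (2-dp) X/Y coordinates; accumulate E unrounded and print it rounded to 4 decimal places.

G0 X0.00 Y0.00 Z5.50
G1 X13.00 Y0.00 E0.3378
G1 X13.00 Y14.00 E0.7016
G1 X0.00 Y14.00 E1.0394
G1 X0.00 Y0.00 E1.4032

At z = 5.5 mm: the 13×14 cube contributes its full rectangle. The outline is a single polygon with 4 vertices. Extrusion per mm of travel: 0.25 × 0.25 / (π × 0.875²) = 0.025984. Accumulating E over each segment gives final E = 1.4032.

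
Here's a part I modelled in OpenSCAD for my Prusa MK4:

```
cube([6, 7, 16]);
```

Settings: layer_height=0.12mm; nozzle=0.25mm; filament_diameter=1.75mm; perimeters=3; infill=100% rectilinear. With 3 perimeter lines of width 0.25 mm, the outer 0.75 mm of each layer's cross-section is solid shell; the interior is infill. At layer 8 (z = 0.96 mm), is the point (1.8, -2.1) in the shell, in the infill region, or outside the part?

At z = 0.96 mm: the cube (footprint 6×7) is included at this height. Overall, the cross-section is a single solid region. The nearest boundary edge runs (0.00, 0.00)→(6.00, 0.00); distance from the point to it = 2.10 mm. The point is not inside any of the regions above, so it lies outside the cross-section (2.10 mm from the nearest boundary).

outside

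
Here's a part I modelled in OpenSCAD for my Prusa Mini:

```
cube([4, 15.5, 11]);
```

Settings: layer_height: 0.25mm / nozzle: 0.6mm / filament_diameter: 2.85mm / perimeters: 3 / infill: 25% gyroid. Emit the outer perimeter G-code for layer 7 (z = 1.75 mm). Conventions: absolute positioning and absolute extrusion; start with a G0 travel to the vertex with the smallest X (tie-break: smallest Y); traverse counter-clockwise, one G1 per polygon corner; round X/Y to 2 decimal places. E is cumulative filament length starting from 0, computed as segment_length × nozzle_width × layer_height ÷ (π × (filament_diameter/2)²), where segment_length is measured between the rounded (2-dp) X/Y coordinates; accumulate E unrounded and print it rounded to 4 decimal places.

At z = 1.75 mm: the 4×15.5 cube contributes its full rectangle. The outline is a single polygon with 4 vertices. Extrusion per mm of travel: 0.6 × 0.25 / (π × 1.425²) = 0.023513. Accumulating E over each segment gives final E = 0.9170.

G0 X0.00 Y0.00 Z1.75
G1 X4.00 Y0.00 E0.0941
G1 X4.00 Y15.50 E0.4585
G1 X0.00 Y15.50 E0.5526
G1 X0.00 Y0.00 E0.9170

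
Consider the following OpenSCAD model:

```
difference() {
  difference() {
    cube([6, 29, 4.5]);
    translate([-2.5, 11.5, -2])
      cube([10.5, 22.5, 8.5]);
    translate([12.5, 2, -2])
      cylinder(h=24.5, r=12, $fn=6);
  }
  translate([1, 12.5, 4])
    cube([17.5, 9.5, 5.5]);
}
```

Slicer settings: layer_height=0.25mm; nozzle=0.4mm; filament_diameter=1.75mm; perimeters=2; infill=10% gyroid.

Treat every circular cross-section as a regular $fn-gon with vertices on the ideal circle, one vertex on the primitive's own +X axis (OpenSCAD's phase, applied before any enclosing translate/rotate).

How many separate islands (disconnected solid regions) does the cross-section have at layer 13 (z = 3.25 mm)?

1

At z = 3.25 mm: the cube (footprint 6×29) is included at this height; the 10.5×22.5 cube at (-2.5, 11.5) contributes its full rectangle; the r=12 cylinder at (12.5, 2) gives a regular 6-gon of circumradius 12 (constant along its height); After the difference (first − rest): starting from the 6×29 cube, the 10.5×22.5 cube at (-2.5, 11.5) partially overlaps it — only the 105.00 mm² overlap (of its 236.25 mm²) is removed, clipping the outline; the r=12 cylinder at (12.5, 2) partially overlaps it — only the 36.04 mm² overlap (of its 374.12 mm²) is removed, clipping the outline — 1 connected region; the cube at (1, 12.5) is absent (z outside [4, 9.5]); Taking the first minus the rest: none of the subtracted shapes is present at this height, so the result so far is unchanged — 1 connected region. Overall, the cross-section is a single solid region. Island count = 1.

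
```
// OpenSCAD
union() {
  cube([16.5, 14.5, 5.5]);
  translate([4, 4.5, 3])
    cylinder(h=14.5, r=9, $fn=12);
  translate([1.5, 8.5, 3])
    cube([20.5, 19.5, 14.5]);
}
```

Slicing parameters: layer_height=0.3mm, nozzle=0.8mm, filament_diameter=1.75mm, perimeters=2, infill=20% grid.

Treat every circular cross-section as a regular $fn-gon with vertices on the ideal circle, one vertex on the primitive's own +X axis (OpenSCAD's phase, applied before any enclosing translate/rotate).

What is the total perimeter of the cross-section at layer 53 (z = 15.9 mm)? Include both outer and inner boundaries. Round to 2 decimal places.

108.72 mm

At z = 15.9 mm: the cube does not reach this height (z outside [0, 5.5]); the cylinder at (4, 4.5): section is a regular 12-gon, circumradius r=9 (perimeter = 2·12·9.000·sin(180°/12) = 55.90 mm); the 20.5×19.5 cube at (1.5, 8.5) contributes its full rectangle (perimeter 80.00 mm); Taking the union: the regions partially overlap (shared area 38.56 mm²), so the edge portions inside another operand are dropped and the merged outline is re-measured after clipping — boundary = 108.72 mm. Overall, the cross-section is a single solid region. Total boundary length (outer) = 108.72 mm.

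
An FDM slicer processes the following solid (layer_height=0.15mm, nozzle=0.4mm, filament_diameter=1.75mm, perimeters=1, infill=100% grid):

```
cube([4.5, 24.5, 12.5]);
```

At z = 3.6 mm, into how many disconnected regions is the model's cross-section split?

At z = 3.6 mm: the cube (footprint 4.5×24.5) is included at this height. The result has 1 disconnected region.

1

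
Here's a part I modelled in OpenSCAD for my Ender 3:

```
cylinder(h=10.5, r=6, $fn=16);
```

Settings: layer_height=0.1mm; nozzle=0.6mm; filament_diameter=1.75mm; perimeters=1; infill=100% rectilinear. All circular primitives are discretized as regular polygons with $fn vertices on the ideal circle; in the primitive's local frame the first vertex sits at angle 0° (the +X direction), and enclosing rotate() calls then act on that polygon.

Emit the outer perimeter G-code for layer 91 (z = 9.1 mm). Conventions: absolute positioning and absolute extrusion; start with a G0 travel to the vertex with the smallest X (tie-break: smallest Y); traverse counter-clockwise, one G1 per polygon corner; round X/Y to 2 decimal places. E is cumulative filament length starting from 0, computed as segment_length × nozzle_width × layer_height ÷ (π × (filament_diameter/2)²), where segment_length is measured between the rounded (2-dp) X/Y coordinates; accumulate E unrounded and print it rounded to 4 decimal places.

G0 X-6.00 Y0.00 Z9.10
G1 X-5.54 Y-2.30 E0.0585
G1 X-4.24 Y-4.24 E0.1168
G1 X-2.30 Y-5.54 E0.1750
G1 X0.00 Y-6.00 E0.2335
G1 X2.30 Y-5.54 E0.2920
G1 X4.24 Y-4.24 E0.3503
G1 X5.54 Y-2.30 E0.4085
G1 X6.00 Y0.00 E0.4671
G1 X5.54 Y2.30 E0.5256
G1 X4.24 Y4.24 E0.5838
G1 X2.30 Y5.54 E0.6421
G1 X0.00 Y6.00 E0.7006
G1 X-2.30 Y5.54 E0.7591
G1 X-4.24 Y4.24 E0.8173
G1 X-5.54 Y2.30 E0.8756
G1 X-6.00 Y0.00 E0.9341

At z = 9.1 mm: the cylinder: section is a regular 16-gon, circumradius r=6. The outline is a single polygon with 16 vertices. Extrusion per mm of travel: 0.6 × 0.1 / (π × 0.875²) = 0.024945. Accumulating E over each segment gives final E = 0.9341.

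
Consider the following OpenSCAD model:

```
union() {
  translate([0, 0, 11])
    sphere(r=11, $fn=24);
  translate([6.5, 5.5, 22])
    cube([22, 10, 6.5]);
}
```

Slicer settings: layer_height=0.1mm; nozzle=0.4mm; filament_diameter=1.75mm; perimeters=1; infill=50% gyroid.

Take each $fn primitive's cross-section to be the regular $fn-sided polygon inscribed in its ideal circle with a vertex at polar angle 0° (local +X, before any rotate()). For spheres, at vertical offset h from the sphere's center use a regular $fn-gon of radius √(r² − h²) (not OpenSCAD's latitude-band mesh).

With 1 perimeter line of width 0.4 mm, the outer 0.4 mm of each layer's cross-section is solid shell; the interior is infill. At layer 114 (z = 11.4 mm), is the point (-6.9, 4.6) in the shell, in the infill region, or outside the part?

infill

At z = 11.4 mm: the r=11 sphere slices to a regular 24-gon of circumradius 10.993 (√(r²−h²) with h=0.4 from center); the cube at (6.5, 5.5) is absent (z outside [22, 28.5]); Merging all regions: only the r=11 sphere is present, so the union is just that shape — 1 connected region. Overall, the cross-section is a single solid region. The nearest boundary edge runs (-7.77, 7.77)→(-9.52, 5.50); distance from the point to it = 2.62 mm. The point is inside the cross-section and 2.62 mm from the nearest boundary — more than the 0.4 mm shell width (1 × 0.4), so it's in the infill interior.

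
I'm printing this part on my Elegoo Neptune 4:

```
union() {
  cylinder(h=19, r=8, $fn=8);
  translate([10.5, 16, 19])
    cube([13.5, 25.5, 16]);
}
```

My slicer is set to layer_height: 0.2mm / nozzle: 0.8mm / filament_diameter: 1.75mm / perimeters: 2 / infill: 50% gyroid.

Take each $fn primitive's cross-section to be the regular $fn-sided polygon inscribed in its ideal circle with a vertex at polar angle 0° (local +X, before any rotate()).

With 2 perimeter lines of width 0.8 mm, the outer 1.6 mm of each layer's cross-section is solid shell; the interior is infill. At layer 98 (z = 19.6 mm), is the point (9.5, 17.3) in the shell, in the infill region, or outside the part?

outside

At z = 19.6 mm: the cylinder does not reach this height (z outside [0, 19]); the cube at (10.5, 16) (footprint 13.5×25.5) is included at this height; Merging all regions: only the 13.5×25.5 cube at (10.5, 16) is present, so the union is just that shape — 1 connected region. Overall, the cross-section is a single solid region. The nearest boundary edge runs (10.50, 41.50)→(10.50, 16.00); distance from the point to it = 1.00 mm. The point is not inside any of the regions above, so it lies outside the cross-section (1.00 mm from the nearest boundary).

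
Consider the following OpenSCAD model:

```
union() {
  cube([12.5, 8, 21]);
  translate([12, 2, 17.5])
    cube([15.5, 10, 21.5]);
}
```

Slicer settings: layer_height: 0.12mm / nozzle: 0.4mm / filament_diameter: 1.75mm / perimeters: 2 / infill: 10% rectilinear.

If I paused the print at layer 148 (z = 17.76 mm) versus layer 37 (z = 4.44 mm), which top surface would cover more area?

Layer 148 (z = 17.76): the 12.5×8 cube contributes its full rectangle (area 100.00 mm²); the cube at (12, 2) (footprint 15.5×10) is included at this height (area 155.00 mm²); Taking the union: the regions partially overlap — summed areas 255.00 mm² minus the doubly-counted overlap 3.00 mm² gives 252.00 mm² — area = 252.00 mm². So its area = 252.00 mm². Layer 37 (z = 4.44): the cube is present — its section is the full 12.5×8 rectangle (area 100.00 mm²); the cube at (12, 2) is not intersected at this z (z outside [17.5, 39]); Combining (union): only the 12.5×8 cube is present, so the union is just that shape — area = 100.00 mm². So its area = 100.00 mm². Layer 148 is larger (252.00 vs 100.00 mm²).

layer 148 (z = 17.76 mm)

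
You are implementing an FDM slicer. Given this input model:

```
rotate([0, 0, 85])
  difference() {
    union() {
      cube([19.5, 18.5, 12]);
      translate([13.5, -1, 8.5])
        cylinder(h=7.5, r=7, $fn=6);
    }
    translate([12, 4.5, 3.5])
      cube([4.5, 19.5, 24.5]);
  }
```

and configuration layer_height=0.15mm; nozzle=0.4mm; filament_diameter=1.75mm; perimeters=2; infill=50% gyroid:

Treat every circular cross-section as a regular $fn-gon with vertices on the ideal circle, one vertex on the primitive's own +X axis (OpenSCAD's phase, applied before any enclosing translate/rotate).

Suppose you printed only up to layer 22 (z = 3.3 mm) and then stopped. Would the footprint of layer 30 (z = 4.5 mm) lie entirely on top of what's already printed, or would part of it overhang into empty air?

Compare the two slices. At z = 3.3: the cube (footprint 19.5×18.5) is included at this height (area 360.75 mm²); the cylinder at (13.5, -1) is not intersected at this z (z outside [8.5, 16]); Combining (union): only the 19.5×18.5 cube is present, so the union is just that shape — area = 360.75 mm²; the cube at (12, 4.5) does not reach this height (z outside [3.5, 28]); Taking the first minus the rest: none of the subtracted shapes is present at this height, so the result so far is unchanged — area = 360.75 mm²; (whole slice rotated 85° about Z — lengths, areas and connectivity unchanged). At z = 4.5: the 19.5×18.5 cube contributes its full rectangle (area 360.75 mm²); the cylinder at (13.5, -1) is absent (z outside [8.5, 16]); Taking the union: only the 19.5×18.5 cube is present, so the union is just that shape — area = 360.75 mm²; the 4.5×19.5 cube at (12, 4.5) contributes its full rectangle (area 87.75 mm²); After the difference (first − rest): starting from that combined region (360.75 mm²), the 4.5×19.5 cube at (12, 4.5) partially overlaps it — only the 63.00 mm² overlap (of its 87.75 mm²) is removed, clipping the outline — area = 297.75 mm²; (rotated 85° about Z; rotation is an isometry so areas/perimeters/island counts are preserved). Checking containment: the cross-section at z = 4.5 is a subset of the cross-section at z = 3.3.

entirely on top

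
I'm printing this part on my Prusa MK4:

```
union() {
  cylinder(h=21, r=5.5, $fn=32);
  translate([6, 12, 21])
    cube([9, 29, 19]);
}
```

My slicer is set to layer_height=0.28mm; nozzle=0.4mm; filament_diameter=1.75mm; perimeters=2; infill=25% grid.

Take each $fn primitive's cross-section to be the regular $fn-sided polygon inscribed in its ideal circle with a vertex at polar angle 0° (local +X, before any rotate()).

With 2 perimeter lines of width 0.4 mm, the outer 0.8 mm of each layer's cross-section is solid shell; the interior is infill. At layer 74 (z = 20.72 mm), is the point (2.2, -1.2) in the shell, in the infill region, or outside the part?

At z = 20.72 mm: the r=5.5 cylinder contributes a regular 32-gon of circumradius 5.5; the cube at (6, 12) does not reach this height (z outside [21, 40]); Merging all regions: only the r=5.5 cylinder is present, so the union is just that shape — 1 connected region. Overall, the cross-section is a single solid region. The nearest boundary edge runs (4.57, -3.06)→(5.08, -2.10); distance from the point to it = 2.97 mm. The point is inside the cross-section and 2.97 mm from the nearest boundary — more than the 0.8 mm shell width (2 × 0.4), so it's in the infill interior.

infill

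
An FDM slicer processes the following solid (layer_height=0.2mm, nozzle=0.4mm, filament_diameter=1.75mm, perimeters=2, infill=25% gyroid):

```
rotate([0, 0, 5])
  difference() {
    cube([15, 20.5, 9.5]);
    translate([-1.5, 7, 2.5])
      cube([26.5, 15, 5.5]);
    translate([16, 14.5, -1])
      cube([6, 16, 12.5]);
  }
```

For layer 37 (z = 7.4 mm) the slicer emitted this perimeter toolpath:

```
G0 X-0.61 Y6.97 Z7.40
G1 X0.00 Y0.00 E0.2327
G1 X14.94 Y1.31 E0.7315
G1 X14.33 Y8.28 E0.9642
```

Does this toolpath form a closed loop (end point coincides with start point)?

no

Start point (G0): (-0.61, 6.97). End point (last G1): the path does not return to the start — open.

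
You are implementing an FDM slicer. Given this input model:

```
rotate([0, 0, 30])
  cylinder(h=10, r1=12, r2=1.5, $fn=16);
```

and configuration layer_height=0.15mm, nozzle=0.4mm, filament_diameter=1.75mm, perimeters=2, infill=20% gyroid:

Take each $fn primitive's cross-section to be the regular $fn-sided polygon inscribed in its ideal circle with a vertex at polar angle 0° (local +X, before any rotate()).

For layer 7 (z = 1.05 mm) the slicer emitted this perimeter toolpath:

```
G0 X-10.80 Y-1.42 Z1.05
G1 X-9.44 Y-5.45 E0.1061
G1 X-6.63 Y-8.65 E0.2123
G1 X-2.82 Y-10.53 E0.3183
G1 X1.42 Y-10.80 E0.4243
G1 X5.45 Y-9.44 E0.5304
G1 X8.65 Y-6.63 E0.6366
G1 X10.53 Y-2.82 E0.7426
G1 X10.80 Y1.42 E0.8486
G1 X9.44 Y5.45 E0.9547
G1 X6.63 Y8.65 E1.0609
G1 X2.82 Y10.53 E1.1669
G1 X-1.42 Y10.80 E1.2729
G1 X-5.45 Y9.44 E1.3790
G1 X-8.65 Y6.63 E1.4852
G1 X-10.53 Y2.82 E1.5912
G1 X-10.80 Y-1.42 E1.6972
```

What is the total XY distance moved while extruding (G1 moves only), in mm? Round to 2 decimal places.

Sum the Euclidean lengths of each G1 segment: total = 68.04 mm.

68.04 mm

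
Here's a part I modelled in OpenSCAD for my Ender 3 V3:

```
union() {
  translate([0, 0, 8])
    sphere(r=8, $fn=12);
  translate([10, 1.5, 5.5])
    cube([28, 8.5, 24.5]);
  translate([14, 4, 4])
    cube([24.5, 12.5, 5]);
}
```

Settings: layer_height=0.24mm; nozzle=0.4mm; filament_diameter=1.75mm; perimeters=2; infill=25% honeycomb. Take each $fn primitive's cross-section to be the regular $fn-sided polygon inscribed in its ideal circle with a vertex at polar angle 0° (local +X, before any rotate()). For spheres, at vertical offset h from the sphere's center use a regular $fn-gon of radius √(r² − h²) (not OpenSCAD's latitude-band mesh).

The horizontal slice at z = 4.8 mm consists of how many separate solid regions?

2

At z = 4.8 mm: the sphere: section is a regular 12-gon, circumradius = √(r²−h²) = √(8²−3.2²) = 7.332; the cube at (10, 1.5) is absent (z outside [5.5, 30]); the cube at (14, 4) (footprint 24.5×12.5) is included at this height; Merging all regions: the 2 present regions are separate (no shared area or edge), so areas and boundary lengths simply add and each stays a separate island — 2 connected regions. The result has 2 disconnected regions.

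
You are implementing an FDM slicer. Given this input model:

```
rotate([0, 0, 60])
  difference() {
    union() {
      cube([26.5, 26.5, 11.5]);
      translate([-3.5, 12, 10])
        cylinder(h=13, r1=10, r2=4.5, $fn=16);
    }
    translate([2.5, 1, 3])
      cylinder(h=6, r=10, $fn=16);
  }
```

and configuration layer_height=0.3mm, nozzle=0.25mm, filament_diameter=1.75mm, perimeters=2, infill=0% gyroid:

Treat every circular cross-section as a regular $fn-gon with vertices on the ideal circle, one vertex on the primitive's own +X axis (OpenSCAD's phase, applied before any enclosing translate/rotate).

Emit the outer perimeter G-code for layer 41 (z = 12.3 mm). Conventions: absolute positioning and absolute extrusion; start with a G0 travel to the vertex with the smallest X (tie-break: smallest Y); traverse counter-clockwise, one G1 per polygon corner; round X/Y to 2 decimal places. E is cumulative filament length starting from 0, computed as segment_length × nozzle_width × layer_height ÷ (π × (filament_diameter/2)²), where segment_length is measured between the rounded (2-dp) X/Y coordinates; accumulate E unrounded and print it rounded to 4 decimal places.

G0 X-21.09 Y4.15 Z12.30
G1 X-20.86 Y0.63 E0.1100
G1 X-19.30 Y-2.53 E0.2199
G1 X-16.66 Y-4.85 E0.3295
G1 X-13.32 Y-5.98 E0.4394
G1 X-9.81 Y-5.75 E0.5491
G1 X-6.65 Y-4.19 E0.6590
G1 X-4.32 Y-1.54 E0.7690
G1 X-3.19 Y1.79 E0.8787
G1 X-3.42 Y5.31 E0.9886
G1 X-4.98 Y8.46 E1.0983
G1 X-7.63 Y10.79 E1.2083
G1 X-10.96 Y11.92 E1.3179
G1 X-14.48 Y11.69 E1.4279
G1 X-17.64 Y10.13 E1.5378
G1 X-19.96 Y7.48 E1.6476
G1 X-21.09 Y4.15 E1.7573

At z = 12.3 mm: the cube does not reach this height (z outside [0, 11.5]); the cone at (-3.5, 12) contributes a regular 16-gon of circumradius 9.027 (interpolated between r1=10 and r2=4.5 at t=0.177); Merging all regions: only the cone at (-3.5, 12) is present, so the union is just that shape — 1 connected region; the cylinder at (2.5, 1) is absent (z outside [3, 9]); After the difference (first − rest): none of the subtracted shapes is present at this height, so the result so far is unchanged — 1 connected region; (whole slice rotated 60° about Z — lengths, areas and connectivity unchanged). The outline is a single polygon with 16 vertices. Extrusion per mm of travel: 0.25 × 0.3 / (π × 0.875²) = 0.031181. Accumulating E over each segment gives final E = 1.7573.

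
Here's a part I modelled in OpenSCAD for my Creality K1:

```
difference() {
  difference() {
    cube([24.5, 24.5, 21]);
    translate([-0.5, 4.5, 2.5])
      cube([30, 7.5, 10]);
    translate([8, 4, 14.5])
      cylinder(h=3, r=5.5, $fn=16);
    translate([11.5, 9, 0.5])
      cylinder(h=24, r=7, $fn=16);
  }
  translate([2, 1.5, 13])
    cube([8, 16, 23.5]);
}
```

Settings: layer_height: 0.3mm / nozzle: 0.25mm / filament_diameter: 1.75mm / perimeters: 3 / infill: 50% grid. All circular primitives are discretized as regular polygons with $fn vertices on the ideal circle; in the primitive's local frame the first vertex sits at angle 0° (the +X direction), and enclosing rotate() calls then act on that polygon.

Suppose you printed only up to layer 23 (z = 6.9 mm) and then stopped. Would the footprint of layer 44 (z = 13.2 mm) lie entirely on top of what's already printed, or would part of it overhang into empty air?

part overhangs

Compare the two slices. At z = 6.9: the 24.5×24.5 cube contributes its full rectangle (area 600.25 mm²); the cube at (-0.5, 4.5) is present — its section is the full 30×7.5 rectangle (area 225.00 mm²); the cylinder at (8, 4) is not intersected at this z (z outside [14.5, 17.5]); the cylinder at (11.5, 9): section is a regular 16-gon, circumradius r=7 (area = (16/2)·7.000²·sin(360°/16) = 150.01 mm²); After the difference (first − rest): starting from the 24.5×24.5 cube (600.25 mm²), the 30×7.5 cube at (-0.5, 4.5) partially overlaps it — only the 183.75 mm² overlap (of its 225.00 mm²) is removed, clipping the outline; the r=7 cylinder at (11.5, 9) partially overlaps it — only the 52.43 mm² overlap (of its 150.01 mm²) is removed, clipping the outline — area = 364.07 mm²; the cube at (2, 1.5) is not intersected at this z (z outside [13, 36.5]); Subtracting the remaining from the first: none of the subtracted shapes is present at this height, so that combined region is unchanged — area = 364.07 mm². At z = 13.2: the cube (footprint 24.5×24.5) is included at this height (area 600.25 mm²); the cube at (-0.5, 4.5) is not intersected at this z (z outside [2.5, 12.5]); the cylinder at (8, 4) is not intersected at this z (z outside [14.5, 17.5]); the r=7 cylinder at (11.5, 9) contributes a regular 16-gon of circumradius 7 (area = (16/2)·7.000²·sin(360°/16) = 150.01 mm²); After the difference (first − rest): starting from the 24.5×24.5 cube (600.25 mm²), the r=7 cylinder at (11.5, 9) lies wholly inside it (removes its full 150.01 mm² and its 43.70 mm outline becomes a hole wall) — area = 450.24 mm²; the 8×16 cube at (2, 1.5) contributes its full rectangle (area 128.00 mm²); Subtracting the remaining from the first: starting from the result so far (450.24 mm²), the 8×16 cube at (2, 1.5) partially overlaps it — only the 73.55 mm² overlap (of its 128.00 mm²) is removed, clipping the outline — area = 376.69 mm². Checking containment: at z = 13.2 the cross-section extends beyond the z = 6.9 cross-section by about 63.71 mm².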